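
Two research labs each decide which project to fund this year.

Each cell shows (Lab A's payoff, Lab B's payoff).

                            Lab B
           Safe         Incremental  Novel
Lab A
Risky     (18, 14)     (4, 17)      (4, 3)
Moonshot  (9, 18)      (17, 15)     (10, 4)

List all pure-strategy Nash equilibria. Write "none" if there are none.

none

(Risky, Safe): Lab B can switch to Incremental (14 → 17). Not NE.
(Risky, Incremental): Lab A can switch to Moonshot (4 → 17). Not NE.
(Risky, Novel): Lab A can switch to Moonshot (4 → 10). Not NE.
(Moonshot, Safe): Lab A can switch to Risky (9 → 18). Not NE.
(Moonshot, Incremental): Lab B can switch to Safe (15 → 18). Not NE.
(Moonshot, Novel): Lab B can switch to Safe (4 → 18). Not NE.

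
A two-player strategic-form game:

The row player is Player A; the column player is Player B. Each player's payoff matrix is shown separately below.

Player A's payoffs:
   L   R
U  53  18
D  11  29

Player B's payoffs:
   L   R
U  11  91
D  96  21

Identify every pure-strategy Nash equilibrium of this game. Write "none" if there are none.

There is no pure-strategy Nash equilibrium.

Check each profile: it is a Nash equilibrium iff no player can strictly gain by switching unilaterally.
(U, L): Player B can switch to R (11 → 91). Not NE.
(U, R): Player A can switch to D (18 → 29). Not NE.
(D, L): Player A can switch to U (11 → 53). Not NE.
(D, R): Player B can switch to L (21 → 96). Not NE.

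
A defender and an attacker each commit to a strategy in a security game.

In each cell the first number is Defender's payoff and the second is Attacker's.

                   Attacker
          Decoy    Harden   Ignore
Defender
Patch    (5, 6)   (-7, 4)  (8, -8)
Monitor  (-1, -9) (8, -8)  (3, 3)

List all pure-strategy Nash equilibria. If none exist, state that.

The unique pure-strategy Nash equilibrium is (Patch, Decoy).

For each strategy profile, look for a profitable unilateral deviation.
(Patch, Decoy): Defender gets 5, best alternative -1; Attacker gets 6, best alternative 4. No profitable deviation — NE.
(Patch, Harden): Defender can switch to Monitor (-7 → 8). Not NE.
(Patch, Ignore): Attacker can switch to Decoy (-8 → 6). Not NE.
(Monitor, Decoy): Defender can switch to Patch (-1 → 5). Not NE.
(Monitor, Harden): Attacker can switch to Ignore (-8 → 3). Not NE.
(Monitor, Ignore): Defender can switch to Patch (3 → 8). Not NE.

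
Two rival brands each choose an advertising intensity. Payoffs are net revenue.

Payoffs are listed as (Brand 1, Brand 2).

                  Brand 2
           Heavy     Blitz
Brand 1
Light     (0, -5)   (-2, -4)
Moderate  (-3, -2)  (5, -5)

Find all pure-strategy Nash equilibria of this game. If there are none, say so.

Brand 1 against Heavy: payoffs 0, -3 → best response Light.
Brand 1 against Blitz: payoffs -2, 5 → best response Moderate.
Brand 2 against Light: payoffs -5, -4 → best response Blitz.
Brand 2 against Moderate: payoffs -2, -5 → best response Heavy.
No profile is a mutual best response for all players.

This game has no pure Nash equilibrium.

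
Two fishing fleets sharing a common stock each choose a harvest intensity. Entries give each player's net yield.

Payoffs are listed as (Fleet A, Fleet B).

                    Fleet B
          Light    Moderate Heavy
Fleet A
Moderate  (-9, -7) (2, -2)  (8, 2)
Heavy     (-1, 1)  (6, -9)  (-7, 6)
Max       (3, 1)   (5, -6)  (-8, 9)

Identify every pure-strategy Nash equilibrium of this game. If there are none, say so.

Mark each player's best response to every combination of opponents' strategies; a profile where every player is best-responding is a pure Nash equilibrium.
Fleet A against Light: payoffs -9, -1, 3 → best response Max.
Fleet A against Moderate: payoffs 2, 6, 5 → best response Heavy.
Fleet A against Heavy: payoffs 8, -7, -8 → best response Moderate.
Fleet B against Moderate: payoffs -7, -2, 2 → best response Heavy.
Fleet B against Heavy: payoffs 1, -9, 6 → best response Heavy.
Fleet B against Max: payoffs 1, -6, 9 → best response Heavy.
Mutual best responses: (Moderate, Heavy).

The unique pure-strategy Nash equilibrium is (Moderate, Heavy).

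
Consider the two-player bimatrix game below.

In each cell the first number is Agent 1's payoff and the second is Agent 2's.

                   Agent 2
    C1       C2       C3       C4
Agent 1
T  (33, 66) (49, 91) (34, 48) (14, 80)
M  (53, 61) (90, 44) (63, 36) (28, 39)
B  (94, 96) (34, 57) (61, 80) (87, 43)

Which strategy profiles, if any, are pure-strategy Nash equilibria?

(B, C1)

Check each profile: it is a Nash equilibrium iff no player can strictly gain by switching unilaterally.
(T, C1): Agent 1 can switch to M (33 → 53). Not NE.
(T, C2): Agent 1 can switch to M (49 → 90). Not NE.
(T, C3): Agent 1 can switch to M (34 → 63). Not NE.
(T, C4): Agent 1 can switch to M (14 → 28). Not NE.
(M, C1): Agent 1 can switch to B (53 → 94). Not NE.
(M, C2): Agent 2 can switch to C1 (44 → 61). Not NE.
(M, C3): Agent 2 can switch to C1 (36 → 61). Not NE.
(M, C4): Agent 1 can switch to B (28 → 87). Not NE.
(B, C1): Agent 1 gets 94, best alternative 53; Agent 2 gets 96, best alternative 80. No profitable deviation — NE.
(B, C2): Agent 1 can switch to T (34 → 49). Not NE.
(B, C3): Agent 1 can switch to M (61 → 63). Not NE.
(The remaining 1 profile has a profitable deviation by the same check.)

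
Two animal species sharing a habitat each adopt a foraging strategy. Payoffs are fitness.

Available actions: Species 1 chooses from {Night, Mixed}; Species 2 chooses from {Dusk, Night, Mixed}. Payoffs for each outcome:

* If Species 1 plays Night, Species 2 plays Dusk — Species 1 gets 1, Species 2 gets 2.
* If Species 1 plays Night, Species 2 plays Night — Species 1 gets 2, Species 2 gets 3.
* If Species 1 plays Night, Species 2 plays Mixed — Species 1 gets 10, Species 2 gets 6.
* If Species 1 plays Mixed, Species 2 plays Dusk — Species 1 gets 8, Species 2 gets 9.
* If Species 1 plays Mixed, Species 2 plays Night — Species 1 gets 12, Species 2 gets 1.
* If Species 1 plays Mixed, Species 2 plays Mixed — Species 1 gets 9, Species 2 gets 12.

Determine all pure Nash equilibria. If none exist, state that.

For each strategy profile, look for a profitable unilateral deviation.
(Night, Dusk): Species 1 can switch to Mixed (1 → 8). Not NE.
(Night, Night): Species 1 can switch to Mixed (2 → 12). Not NE.
(Night, Mixed): Species 1 gets 10, best alternative 9; Species 2 gets 6, best alternative 3. No profitable deviation — NE.
(Mixed, Dusk): Species 2 can switch to Mixed (9 → 12). Not NE.
(Mixed, Night): Species 2 can switch to Dusk (1 → 9). Not NE.
(Mixed, Mixed): Species 1 can switch to Night (9 → 10). Not NE.

Pure NE: (Night, Mixed)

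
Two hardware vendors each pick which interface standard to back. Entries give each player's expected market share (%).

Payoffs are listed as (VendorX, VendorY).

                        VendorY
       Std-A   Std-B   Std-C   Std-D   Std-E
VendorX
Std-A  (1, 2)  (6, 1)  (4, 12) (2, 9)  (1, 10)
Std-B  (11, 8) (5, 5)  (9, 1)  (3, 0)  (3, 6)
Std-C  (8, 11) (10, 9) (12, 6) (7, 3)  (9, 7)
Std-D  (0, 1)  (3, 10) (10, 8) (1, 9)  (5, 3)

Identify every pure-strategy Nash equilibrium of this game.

(Std-B, Std-A)

(Std-A, Std-A): VendorX can switch to Std-B (1 → 11). Not NE.
(Std-A, Std-B): VendorX can switch to Std-C (6 → 10). Not NE.
(Std-A, Std-C): VendorX can switch to Std-B (4 → 9). Not NE.
(Std-A, Std-D): VendorX can switch to Std-B (2 → 3). Not NE.
(Std-A, Std-E): VendorX can switch to Std-B (1 → 3). Not NE.
(Std-B, Std-A): VendorX gets 11, best alternative 8; VendorY gets 8, best alternative 6. No profitable deviation — NE.
(Std-B, Std-B): VendorX can switch to Std-A (5 → 6). Not NE.
(Std-B, Std-C): VendorX can switch to Std-C (9 → 12). Not NE.
(Std-B, Std-D): VendorX can switch to Std-C (3 → 7). Not NE.
(The remaining 11 profiles each have a profitable deviation by the same check.)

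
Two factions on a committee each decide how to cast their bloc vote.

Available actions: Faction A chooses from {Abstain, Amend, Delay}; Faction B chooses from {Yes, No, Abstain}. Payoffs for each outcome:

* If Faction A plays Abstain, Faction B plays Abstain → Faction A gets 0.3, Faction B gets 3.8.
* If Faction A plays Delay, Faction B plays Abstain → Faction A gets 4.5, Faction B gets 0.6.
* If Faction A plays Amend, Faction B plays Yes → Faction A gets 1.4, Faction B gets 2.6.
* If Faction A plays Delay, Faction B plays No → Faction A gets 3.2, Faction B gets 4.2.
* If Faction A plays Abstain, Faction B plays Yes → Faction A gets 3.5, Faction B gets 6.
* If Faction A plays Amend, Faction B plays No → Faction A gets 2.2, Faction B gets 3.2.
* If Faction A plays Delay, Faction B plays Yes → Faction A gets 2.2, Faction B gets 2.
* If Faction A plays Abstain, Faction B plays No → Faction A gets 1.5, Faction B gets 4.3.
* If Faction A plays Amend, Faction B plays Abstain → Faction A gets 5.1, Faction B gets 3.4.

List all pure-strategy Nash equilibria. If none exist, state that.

Faction A against Yes: payoffs 3.5, 1.4, 2.2 → best response Abstain.
Faction A against No: payoffs 1.5, 2.2, 3.2 → best response Delay.
Faction A against Abstain: payoffs 0.3, 5.1, 4.5 → best response Amend.
Faction B against Abstain: payoffs 6, 4.3, 3.8 → best response Yes.
Faction B against Amend: payoffs 2.6, 3.2, 3.4 → best response Abstain.
Faction B against Delay: payoffs 2, 4.2, 0.6 → best response No.
Mutual best responses: (Abstain, Yes); (Amend, Abstain); (Delay, No).

Pure-strategy Nash equilibria: (Abstain, Yes) and (Amend, Abstain) and (Delay, No)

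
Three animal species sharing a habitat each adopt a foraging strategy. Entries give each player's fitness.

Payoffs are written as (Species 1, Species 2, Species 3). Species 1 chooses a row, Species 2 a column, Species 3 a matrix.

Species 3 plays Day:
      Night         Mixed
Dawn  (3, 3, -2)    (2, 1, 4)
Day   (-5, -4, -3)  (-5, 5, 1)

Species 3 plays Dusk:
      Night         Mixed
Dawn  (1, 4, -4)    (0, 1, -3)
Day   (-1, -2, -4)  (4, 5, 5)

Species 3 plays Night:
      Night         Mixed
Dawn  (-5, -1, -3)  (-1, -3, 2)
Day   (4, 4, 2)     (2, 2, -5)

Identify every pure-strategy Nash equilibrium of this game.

The pure Nash equilibria are (Dawn, Night, Day), (Day, Night, Night), (Day, Mixed, Dusk).

Species 1 against (Night, Day): payoffs 3, -5 → best response Dawn.
Species 1 against (Night, Dusk): payoffs 1, -1 → best response Dawn.
Species 1 against (Night, Night): payoffs -5, 4 → best response Day.
Species 1 against (Mixed, Day): payoffs 2, -5 → best response Dawn.
Species 1 against (Mixed, Dusk): payoffs 0, 4 → best response Day.
Species 1 against (Mixed, Night): payoffs -1, 2 → best response Day.
Species 2 against (Dawn, Day): payoffs 3, 1 → best response Night.
Species 2 against (Dawn, Dusk): payoffs 4, 1 → best response Night.
Species 2 against (Dawn, Night): payoffs -1, -3 → best response Night.
Species 2 against (Day, Day): payoffs -4, 5 → best response Mixed.
Species 2 against (Day, Dusk): payoffs -2, 5 → best response Mixed.
Species 2 against (Day, Night): payoffs 4, 2 → best response Night.
Species 3 against (Dawn, Night): payoffs -2, -4, -3 → best response Day.
Species 3 against (Dawn, Mixed): payoffs 4, -3, 2 → best response Day.
Species 3 against (Day, Night): payoffs -3, -4, 2 → best response Night.
Species 3 against (Day, Mixed): payoffs 1, 5, -5 → best response Dusk.
Mutual best responses: (Dawn, Night, Day); (Day, Night, Night); (Day, Mixed, Dusk).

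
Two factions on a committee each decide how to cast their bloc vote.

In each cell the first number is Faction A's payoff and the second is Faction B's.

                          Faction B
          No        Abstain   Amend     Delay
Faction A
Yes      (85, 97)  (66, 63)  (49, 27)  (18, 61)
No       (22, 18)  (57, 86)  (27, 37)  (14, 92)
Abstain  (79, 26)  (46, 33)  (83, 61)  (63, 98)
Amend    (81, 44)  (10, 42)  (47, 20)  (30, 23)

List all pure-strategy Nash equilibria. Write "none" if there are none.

(Yes, No): Faction A gets 85, best alternative 81; Faction B gets 97, best alternative 63. No profitable deviation — NE.
(Yes, Abstain): Faction B can switch to No (63 → 97). Not NE.
(Yes, Amend): Faction A can switch to Abstain (49 → 83). Not NE.
(Yes, Delay): Faction A can switch to Abstain (18 → 63). Not NE.
(No, No): Faction A can switch to Yes (22 → 85). Not NE.
(No, Abstain): Faction A can switch to Yes (57 → 66). Not NE.
(No, Amend): Faction A can switch to Yes (27 → 49). Not NE.
(Abstain, Delay): Faction A gets 63, best alternative 30; Faction B gets 98, best alternative 61. No profitable deviation — NE.
(The remaining 8 profiles each have a profitable deviation by the same check.)

(Yes, No), (Abstain, Delay)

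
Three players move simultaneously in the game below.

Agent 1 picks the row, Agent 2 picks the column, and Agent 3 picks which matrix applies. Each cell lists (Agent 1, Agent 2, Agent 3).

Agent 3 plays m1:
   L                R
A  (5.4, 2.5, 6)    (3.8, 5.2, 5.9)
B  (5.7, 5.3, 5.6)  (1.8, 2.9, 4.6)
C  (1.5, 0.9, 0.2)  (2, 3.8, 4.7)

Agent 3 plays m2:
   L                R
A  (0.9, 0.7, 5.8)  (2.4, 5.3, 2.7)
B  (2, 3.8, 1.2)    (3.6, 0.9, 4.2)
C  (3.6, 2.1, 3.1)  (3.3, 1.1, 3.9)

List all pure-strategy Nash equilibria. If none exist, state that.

Pure-strategy Nash equilibria: (A, R, m1), (B, L, m1), (C, L, m2)

Agent 1 against (L, m1): payoffs 5.4, 5.7, 1.5 → best response B.
Agent 1 against (L, m2): payoffs 0.9, 2, 3.6 → best response C.
Agent 1 against (R, m1): payoffs 3.8, 1.8, 2 → best response A.
Agent 1 against (R, m2): payoffs 2.4, 3.6, 3.3 → best response B.
Agent 2 against (A, m1): payoffs 2.5, 5.2 → best response R.
Agent 2 against (A, m2): payoffs 0.7, 5.3 → best response R.
Agent 2 against (B, m1): payoffs 5.3, 2.9 → best response L.
Agent 2 against (B, m2): payoffs 3.8, 0.9 → best response L.
Agent 2 against (C, m1): payoffs 0.9, 3.8 → best response R.
Agent 2 against (C, m2): payoffs 2.1, 1.1 → best response L.
Agent 3 against (A, L): payoffs 6, 5.8 → best response m1.
Agent 3 against (A, R): payoffs 5.9, 2.7 → best response m1.
Agent 3 against (B, L): payoffs 5.6, 1.2 → best response m1.
Agent 3 against (B, R): payoffs 4.6, 4.2 → best response m1.
Agent 3 against (C, L): payoffs 0.2, 3.1 → best response m2.
Agent 3 against (C, R): payoffs 4.7, 3.9 → best response m1.
Mutual best responses: (A, R, m1); (B, L, m1); (C, L, m2).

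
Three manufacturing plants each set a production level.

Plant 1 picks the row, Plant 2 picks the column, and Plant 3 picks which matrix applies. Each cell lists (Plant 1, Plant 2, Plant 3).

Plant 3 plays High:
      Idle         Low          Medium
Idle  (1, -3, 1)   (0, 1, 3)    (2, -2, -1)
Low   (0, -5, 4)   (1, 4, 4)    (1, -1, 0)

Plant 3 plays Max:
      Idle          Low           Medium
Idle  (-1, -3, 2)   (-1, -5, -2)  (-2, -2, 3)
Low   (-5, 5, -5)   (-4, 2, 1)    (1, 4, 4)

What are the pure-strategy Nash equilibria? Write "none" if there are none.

Check each profile: it is a Nash equilibrium iff no player can strictly gain by switching unilaterally.
(Idle, Idle, High): Plant 2 can switch to Low (-3 → 1). Not NE.
(Idle, Idle, Max): Plant 2 can switch to Medium (-3 → -2). Not NE.
(Idle, Low, High): Plant 1 can switch to Low (0 → 1). Not NE.
(Idle, Low, Max): Plant 2 can switch to Idle (-5 → -3). Not NE.
(Idle, Medium, High): Plant 2 can switch to Low (-2 → 1). Not NE.
(Idle, Medium, Max): Plant 1 can switch to Low (-2 → 1). Not NE.
(Low, Low, High): Plant 1 gets 1, best alternative 0; Plant 2 gets 4, best alternative -1; Plant 3 gets 4, best alternative 1. No profitable deviation — NE.
(The remaining 5 profiles each have a profitable deviation by the same check.)

(Low, Low, High)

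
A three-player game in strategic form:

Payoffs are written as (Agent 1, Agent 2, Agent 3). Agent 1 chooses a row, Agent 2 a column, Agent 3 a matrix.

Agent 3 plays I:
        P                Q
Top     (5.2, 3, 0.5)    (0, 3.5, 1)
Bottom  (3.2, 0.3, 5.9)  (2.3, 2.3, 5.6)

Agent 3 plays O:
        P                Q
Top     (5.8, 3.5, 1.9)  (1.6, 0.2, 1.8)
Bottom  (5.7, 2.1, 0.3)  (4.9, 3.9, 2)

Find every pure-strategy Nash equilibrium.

The pure Nash equilibria are (Top, P, O); (Bottom, Q, I).

For each strategy profile, look for a profitable unilateral deviation.
(Top, P, I): Agent 2 can switch to Q (3 → 3.5). Not NE.
(Top, P, O): Agent 1 gets 5.8, best alternative 5.7; Agent 2 gets 3.5, best alternative 0.2; Agent 3 gets 1.9, best alternative 0.5. No profitable deviation — NE.
(Top, Q, I): Agent 1 can switch to Bottom (0 → 2.3). Not NE.
(Top, Q, O): Agent 1 can switch to Bottom (1.6 → 4.9). Not NE.
(Bottom, P, I): Agent 1 can switch to Top (3.2 → 5.2). Not NE.
(Bottom, P, O): Agent 1 can switch to Top (5.7 → 5.8). Not NE.
(Bottom, Q, I): Agent 1 gets 2.3, best alternative 0; Agent 2 gets 2.3, best alternative 0.3; Agent 3 gets 5.6, best alternative 2. No profitable deviation — NE.
(Bottom, Q, O): Agent 3 can switch to I (2 → 5.6). Not NE.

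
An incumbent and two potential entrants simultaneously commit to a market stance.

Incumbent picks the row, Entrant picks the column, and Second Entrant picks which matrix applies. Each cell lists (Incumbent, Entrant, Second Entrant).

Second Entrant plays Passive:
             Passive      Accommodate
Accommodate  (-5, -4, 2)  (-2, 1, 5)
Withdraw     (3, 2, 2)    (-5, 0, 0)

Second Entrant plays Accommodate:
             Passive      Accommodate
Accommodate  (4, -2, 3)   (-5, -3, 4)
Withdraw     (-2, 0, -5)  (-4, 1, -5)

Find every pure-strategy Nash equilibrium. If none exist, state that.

Check each profile: it is a Nash equilibrium iff no player can strictly gain by switching unilaterally.
(Accommodate, Passive, Passive): Incumbent can switch to Withdraw (-5 → 3). Not NE.
(Accommodate, Passive, Accommodate): Incumbent gets 4, best alternative -2; Entrant gets -2, best alternative -3; Second Entrant gets 3, best alternative 2. No profitable deviation — NE.
(Accommodate, Accommodate, Passive): Incumbent gets -2, best alternative -5; Entrant gets 1, best alternative -4; Second Entrant gets 5, best alternative 4. No profitable deviation — NE.
(Accommodate, Accommodate, Accommodate): Incumbent can switch to Withdraw (-5 → -4). Not NE.
(Withdraw, Passive, Passive): Incumbent gets 3, best alternative -5; Entrant gets 2, best alternative 0; Second Entrant gets 2, best alternative -5. No profitable deviation — NE.
(Withdraw, Passive, Accommodate): Incumbent can switch to Accommodate (-2 → 4). Not NE.
(Withdraw, Accommodate, Passive): Incumbent can switch to Accommodate (-5 → -2). Not NE.
(Withdraw, Accommodate, Accommodate): Second Entrant can switch to Passive (-5 → 0). Not NE.

The pure Nash equilibria are (Accommodate, Passive, Accommodate), (Accommodate, Accommodate, Passive), (Withdraw, Passive, Passive).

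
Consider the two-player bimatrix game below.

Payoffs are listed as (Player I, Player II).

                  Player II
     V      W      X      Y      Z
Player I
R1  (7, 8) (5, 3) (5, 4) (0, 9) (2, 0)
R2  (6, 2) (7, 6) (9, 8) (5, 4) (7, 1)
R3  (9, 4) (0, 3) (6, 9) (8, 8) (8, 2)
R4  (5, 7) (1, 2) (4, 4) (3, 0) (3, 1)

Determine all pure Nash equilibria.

(R2, X)

For each player, find the best response to each opponent profile; mutual best responses are the pure NE.
Player I against V: payoffs 7, 6, 9, 5 → best response R3.
Player I against W: payoffs 5, 7, 0, 1 → best response R2.
Player I against X: payoffs 5, 9, 6, 4 → best response R2.
Player I against Y: payoffs 0, 5, 8, 3 → best response R3.
Player I against Z: payoffs 2, 7, 8, 3 → best response R3.
Player II against R1: payoffs 8, 3, 4, 9, 0 → best response Y.
Player II against R2: payoffs 2, 6, 8, 4, 1 → best response X.
Player II against R3: payoffs 4, 3, 9, 8, 2 → best response X.
Player II against R4: payoffs 7, 2, 4, 0, 1 → best response V.
Mutual best responses: (R2, X).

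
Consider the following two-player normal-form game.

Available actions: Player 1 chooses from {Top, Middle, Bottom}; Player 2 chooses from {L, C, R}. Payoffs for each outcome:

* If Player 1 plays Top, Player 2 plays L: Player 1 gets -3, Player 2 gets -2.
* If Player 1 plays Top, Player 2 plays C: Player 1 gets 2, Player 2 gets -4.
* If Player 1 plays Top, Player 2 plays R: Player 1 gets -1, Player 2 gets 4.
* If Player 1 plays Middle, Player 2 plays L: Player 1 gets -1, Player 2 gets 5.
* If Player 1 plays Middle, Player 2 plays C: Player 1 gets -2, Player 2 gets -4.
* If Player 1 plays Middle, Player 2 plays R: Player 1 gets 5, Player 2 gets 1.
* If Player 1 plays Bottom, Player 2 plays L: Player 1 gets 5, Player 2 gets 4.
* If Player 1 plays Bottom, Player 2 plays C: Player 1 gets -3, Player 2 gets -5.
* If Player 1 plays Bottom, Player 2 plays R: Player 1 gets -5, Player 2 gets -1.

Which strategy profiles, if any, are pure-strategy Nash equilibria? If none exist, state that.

The unique pure-strategy Nash equilibrium is (Bottom, L).

Player 1 against L: payoffs -3, -1, 5 → best response Bottom.
Player 1 against C: payoffs 2, -2, -3 → best response Top.
Player 1 against R: payoffs -1, 5, -5 → best response Middle.
Player 2 against Top: payoffs -2, -4, 4 → best response R.
Player 2 against Middle: payoffs 5, -4, 1 → best response L.
Player 2 against Bottom: payoffs 4, -5, -1 → best response L.
Mutual best responses: (Bottom, L).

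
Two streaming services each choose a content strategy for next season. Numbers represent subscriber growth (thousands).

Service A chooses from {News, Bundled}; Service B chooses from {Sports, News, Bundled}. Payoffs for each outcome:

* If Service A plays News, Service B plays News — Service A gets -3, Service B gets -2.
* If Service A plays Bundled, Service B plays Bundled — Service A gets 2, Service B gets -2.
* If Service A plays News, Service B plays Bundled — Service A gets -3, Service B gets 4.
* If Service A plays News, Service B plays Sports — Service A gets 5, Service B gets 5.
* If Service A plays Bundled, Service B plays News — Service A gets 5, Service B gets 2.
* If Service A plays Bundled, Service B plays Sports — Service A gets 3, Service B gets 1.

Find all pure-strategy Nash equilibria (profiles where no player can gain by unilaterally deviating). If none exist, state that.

(News, Sports); (Bundled, News)

For each strategy profile, look for a profitable unilateral deviation.
(News, Sports): Service A gets 5, best alternative 3; Service B gets 5, best alternative 4. No profitable deviation — NE.
(News, News): Service A can switch to Bundled (-3 → 5). Not NE.
(News, Bundled): Service A can switch to Bundled (-3 → 2). Not NE.
(Bundled, Sports): Service A can switch to News (3 → 5). Not NE.
(Bundled, News): Service A gets 5, best alternative -3; Service B gets 2, best alternative 1. No profitable deviation — NE.
(Bundled, Bundled): Service B can switch to Sports (-2 → 1). Not NE.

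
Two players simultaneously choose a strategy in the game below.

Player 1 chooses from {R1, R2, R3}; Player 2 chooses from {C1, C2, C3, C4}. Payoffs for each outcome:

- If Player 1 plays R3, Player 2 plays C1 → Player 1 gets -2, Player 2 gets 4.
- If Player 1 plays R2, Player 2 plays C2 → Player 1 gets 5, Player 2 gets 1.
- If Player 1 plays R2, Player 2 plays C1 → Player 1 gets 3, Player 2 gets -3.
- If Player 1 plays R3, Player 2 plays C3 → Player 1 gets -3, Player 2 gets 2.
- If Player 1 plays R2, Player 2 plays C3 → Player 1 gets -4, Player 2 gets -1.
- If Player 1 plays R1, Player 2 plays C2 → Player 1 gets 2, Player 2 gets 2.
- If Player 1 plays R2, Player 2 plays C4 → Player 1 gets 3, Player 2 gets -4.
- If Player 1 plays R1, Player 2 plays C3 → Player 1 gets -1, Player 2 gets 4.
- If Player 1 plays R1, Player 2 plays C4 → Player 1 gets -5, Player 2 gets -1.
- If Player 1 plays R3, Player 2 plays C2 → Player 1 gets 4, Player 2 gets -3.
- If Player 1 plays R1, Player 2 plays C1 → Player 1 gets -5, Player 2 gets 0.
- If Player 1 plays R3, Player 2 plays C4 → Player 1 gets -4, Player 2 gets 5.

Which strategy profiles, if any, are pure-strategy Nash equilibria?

For each player, find the best response to each opponent profile; mutual best responses are the pure NE.
Player 1 against C1: payoffs -5, 3, -2 → best response R2.
Player 1 against C2: payoffs 2, 5, 4 → best response R2.
Player 1 against C3: payoffs -1, -4, -3 → best response R1.
Player 1 against C4: payoffs -5, 3, -4 → best response R2.
Player 2 against R1: payoffs 0, 2, 4, -1 → best response C3.
Player 2 against R2: payoffs -3, 1, -1, -4 → best response C2.
Player 2 against R3: payoffs 4, -3, 2, 5 → best response C4.
Mutual best responses: (R1, C3); (R2, C2).

Pure-strategy Nash equilibria: (R1, C3), (R2, C2)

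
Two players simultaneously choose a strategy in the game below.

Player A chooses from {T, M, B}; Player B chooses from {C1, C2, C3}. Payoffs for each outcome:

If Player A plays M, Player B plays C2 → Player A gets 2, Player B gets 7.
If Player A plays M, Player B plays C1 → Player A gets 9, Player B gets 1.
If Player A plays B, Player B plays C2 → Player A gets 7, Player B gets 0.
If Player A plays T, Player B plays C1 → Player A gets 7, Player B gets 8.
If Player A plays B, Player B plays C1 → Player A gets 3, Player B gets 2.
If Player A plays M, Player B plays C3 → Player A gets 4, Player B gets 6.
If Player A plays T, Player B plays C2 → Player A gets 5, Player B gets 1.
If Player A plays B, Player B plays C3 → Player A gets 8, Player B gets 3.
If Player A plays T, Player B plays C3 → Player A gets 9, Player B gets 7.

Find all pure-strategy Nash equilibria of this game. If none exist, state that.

(T, C1): Player A can switch to M (7 → 9). Not NE.
(T, C2): Player A can switch to B (5 → 7). Not NE.
(T, C3): Player B can switch to C1 (7 → 8). Not NE.
(M, C1): Player B can switch to C2 (1 → 7). Not NE.
(M, C2): Player A can switch to T (2 → 5). Not NE.
(M, C3): Player A can switch to T (4 → 9). Not NE.
(B, C1): Player A can switch to T (3 → 7). Not NE.
(B, C2): Player B can switch to C1 (0 → 2). Not NE.
(B, C3): Player A can switch to T (8 → 9). Not NE.

none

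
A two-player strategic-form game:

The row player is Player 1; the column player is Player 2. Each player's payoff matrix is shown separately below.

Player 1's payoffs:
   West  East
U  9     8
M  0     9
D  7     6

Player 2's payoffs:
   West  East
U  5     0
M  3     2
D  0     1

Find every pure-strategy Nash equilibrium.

Check each profile: it is a Nash equilibrium iff no player can strictly gain by switching unilaterally.
(U, West): Player 1 gets 9, best alternative 7; Player 2 gets 5, best alternative 0. No profitable deviation — NE.
(U, East): Player 1 can switch to M (8 → 9). Not NE.
(M, West): Player 1 can switch to U (0 → 9). Not NE.
(M, East): Player 2 can switch to West (2 → 3). Not NE.
(D, West): Player 1 can switch to U (7 → 9). Not NE.
(D, East): Player 1 can switch to U (6 → 8). Not NE.

Pure NE: (U, West)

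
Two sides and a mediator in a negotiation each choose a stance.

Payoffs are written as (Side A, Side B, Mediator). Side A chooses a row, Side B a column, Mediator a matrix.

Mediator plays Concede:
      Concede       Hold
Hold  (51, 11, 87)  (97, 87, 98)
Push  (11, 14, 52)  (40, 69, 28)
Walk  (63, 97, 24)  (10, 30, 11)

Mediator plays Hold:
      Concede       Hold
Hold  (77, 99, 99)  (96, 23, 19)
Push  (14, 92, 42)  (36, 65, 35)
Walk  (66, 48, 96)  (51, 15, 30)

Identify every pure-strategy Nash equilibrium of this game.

The pure Nash equilibria are (Hold, Concede, Hold); (Hold, Hold, Concede).

For each player, find the best response to each opponent profile; mutual best responses are the pure NE.
Side A against (Concede, Concede): payoffs 51, 11, 63 → best response Walk.
Side A against (Concede, Hold): payoffs 77, 14, 66 → best response Hold.
Side A against (Hold, Concede): payoffs 97, 40, 10 → best response Hold.
Side A against (Hold, Hold): payoffs 96, 36, 51 → best response Hold.
Side B against (Hold, Concede): payoffs 11, 87 → best response Hold.
Side B against (Hold, Hold): payoffs 99, 23 → best response Concede.
Side B against (Push, Concede): payoffs 14, 69 → best response Hold.
Side B against (Push, Hold): payoffs 92, 65 → best response Concede.
Side B against (Walk, Concede): payoffs 97, 30 → best response Concede.
Side B against (Walk, Hold): payoffs 48, 15 → best response Concede.
Mediator against (Hold, Concede): payoffs 87, 99 → best response Hold.
Mediator against (Hold, Hold): payoffs 98, 19 → best response Concede.
Mediator against (Push, Concede): payoffs 52, 42 → best response Concede.
Mediator against (Push, Hold): payoffs 28, 35 → best response Hold.
Mediator against (Walk, Concede): payoffs 24, 96 → best response Hold.
Mediator against (Walk, Hold): payoffs 11, 30 → best response Hold.
Mutual best responses: (Hold, Concede, Hold); (Hold, Hold, Concede).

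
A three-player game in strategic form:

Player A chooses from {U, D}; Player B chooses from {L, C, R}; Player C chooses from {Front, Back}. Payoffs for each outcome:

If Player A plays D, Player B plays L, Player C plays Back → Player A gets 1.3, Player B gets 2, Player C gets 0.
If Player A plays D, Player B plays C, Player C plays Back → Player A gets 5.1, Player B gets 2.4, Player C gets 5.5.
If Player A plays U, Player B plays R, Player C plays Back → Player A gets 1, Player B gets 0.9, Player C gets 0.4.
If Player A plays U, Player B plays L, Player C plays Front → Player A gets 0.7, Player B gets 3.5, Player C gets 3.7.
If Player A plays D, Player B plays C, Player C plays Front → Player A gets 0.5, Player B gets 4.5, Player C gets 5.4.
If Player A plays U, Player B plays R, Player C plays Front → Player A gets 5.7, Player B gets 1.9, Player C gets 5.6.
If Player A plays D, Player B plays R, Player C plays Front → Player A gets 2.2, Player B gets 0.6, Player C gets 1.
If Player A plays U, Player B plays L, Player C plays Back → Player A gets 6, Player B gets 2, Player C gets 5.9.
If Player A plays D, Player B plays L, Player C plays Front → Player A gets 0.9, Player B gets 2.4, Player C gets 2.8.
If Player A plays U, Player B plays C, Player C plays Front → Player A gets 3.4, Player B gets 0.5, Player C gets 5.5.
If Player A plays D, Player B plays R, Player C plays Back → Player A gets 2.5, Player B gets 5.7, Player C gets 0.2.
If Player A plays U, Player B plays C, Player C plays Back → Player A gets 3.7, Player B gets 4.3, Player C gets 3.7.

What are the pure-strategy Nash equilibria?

Check each profile: it is a Nash equilibrium iff no player can strictly gain by switching unilaterally.
(U, L, Front): Player A can switch to D (0.7 → 0.9). Not NE.
(U, L, Back): Player B can switch to C (2 → 4.3). Not NE.
(U, C, Front): Player B can switch to L (0.5 → 3.5). Not NE.
(U, C, Back): Player A can switch to D (3.7 → 5.1). Not NE.
(U, R, Front): Player B can switch to L (1.9 → 3.5). Not NE.
(U, R, Back): Player A can switch to D (1 → 2.5). Not NE.
(D, L, Front): Player B can switch to C (2.4 → 4.5). Not NE.
(D, L, Back): Player A can switch to U (1.3 → 6). Not NE.
(D, C, Front): Player A can switch to U (0.5 → 3.4). Not NE.
(D, C, Back): Player B can switch to R (2.4 → 5.7). Not NE.
(D, R, Front): Player A can switch to U (2.2 → 5.7). Not NE.
(D, R, Back): Player C can switch to Front (0.2 → 1). Not NE.

This game has no pure Nash equilibrium.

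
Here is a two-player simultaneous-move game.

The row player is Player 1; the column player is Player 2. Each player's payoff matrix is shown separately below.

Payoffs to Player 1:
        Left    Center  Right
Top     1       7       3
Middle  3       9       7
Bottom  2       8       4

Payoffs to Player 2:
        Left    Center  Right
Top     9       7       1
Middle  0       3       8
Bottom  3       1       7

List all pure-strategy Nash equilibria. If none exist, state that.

Player 1 against Left: payoffs 1, 3, 2 → best response Middle.
Player 1 against Center: payoffs 7, 9, 8 → best response Middle.
Player 1 against Right: payoffs 3, 7, 4 → best response Middle.
Player 2 against Top: payoffs 9, 7, 1 → best response Left.
Player 2 against Middle: payoffs 0, 3, 8 → best response Right.
Player 2 against Bottom: payoffs 3, 1, 7 → best response Right.
Mutual best responses: (Middle, Right).

(Middle, Right)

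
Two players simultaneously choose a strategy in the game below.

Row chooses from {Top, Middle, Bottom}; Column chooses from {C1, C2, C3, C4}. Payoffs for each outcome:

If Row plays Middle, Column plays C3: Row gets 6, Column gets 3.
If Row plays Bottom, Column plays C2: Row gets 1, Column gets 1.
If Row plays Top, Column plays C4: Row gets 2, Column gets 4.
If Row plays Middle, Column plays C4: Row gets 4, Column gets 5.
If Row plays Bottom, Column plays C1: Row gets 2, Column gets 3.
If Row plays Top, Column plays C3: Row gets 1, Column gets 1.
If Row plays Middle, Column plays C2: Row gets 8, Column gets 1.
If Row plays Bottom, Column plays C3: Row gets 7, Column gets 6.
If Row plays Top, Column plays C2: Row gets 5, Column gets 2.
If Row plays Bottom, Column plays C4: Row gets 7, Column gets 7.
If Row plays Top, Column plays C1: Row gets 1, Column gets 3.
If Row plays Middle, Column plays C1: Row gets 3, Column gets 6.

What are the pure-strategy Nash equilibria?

(Middle, C1) and (Bottom, C4)

Mark each player's best response to every combination of opponents' strategies; a profile where every player is best-responding is a pure Nash equilibrium.
Row against C1: payoffs 1, 3, 2 → best response Middle.
Row against C2: payoffs 5, 8, 1 → best response Middle.
Row against C3: payoffs 1, 6, 7 → best response Bottom.
Row against C4: payoffs 2, 4, 7 → best response Bottom.
Column against Top: payoffs 3, 2, 1, 4 → best response C4.
Column against Middle: payoffs 6, 1, 3, 5 → best response C1.
Column against Bottom: payoffs 3, 1, 6, 7 → best response C4.
Mutual best responses: (Middle, C1); (Bottom, C4).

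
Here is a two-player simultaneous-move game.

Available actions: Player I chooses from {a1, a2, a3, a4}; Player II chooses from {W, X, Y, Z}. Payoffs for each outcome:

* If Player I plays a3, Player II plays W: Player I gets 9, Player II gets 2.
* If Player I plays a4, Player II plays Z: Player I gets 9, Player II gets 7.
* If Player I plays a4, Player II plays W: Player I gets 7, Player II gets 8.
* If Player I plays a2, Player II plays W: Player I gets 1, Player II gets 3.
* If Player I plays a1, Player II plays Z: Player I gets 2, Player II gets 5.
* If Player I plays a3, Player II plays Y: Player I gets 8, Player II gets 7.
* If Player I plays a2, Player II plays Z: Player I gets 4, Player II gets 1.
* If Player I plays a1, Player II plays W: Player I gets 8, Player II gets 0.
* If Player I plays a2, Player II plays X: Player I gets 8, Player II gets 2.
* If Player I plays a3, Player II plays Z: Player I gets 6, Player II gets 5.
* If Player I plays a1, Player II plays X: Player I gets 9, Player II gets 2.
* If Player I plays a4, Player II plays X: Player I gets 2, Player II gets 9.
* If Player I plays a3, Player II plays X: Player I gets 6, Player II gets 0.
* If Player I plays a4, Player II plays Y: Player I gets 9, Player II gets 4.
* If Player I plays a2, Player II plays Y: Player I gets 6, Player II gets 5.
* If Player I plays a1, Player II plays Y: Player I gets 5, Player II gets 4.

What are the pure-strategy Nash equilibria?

Player I against W: payoffs 8, 1, 9, 7 → best response a3.
Player I against X: payoffs 9, 8, 6, 2 → best response a1.
Player I against Y: payoffs 5, 6, 8, 9 → best response a4.
Player I against Z: payoffs 2, 4, 6, 9 → best response a4.
Player II against a1: payoffs 0, 2, 4, 5 → best response Z.
Player II against a2: payoffs 3, 2, 5, 1 → best response Y.
Player II against a3: payoffs 2, 0, 7, 5 → best response Y.
Player II against a4: payoffs 8, 9, 4, 7 → best response X.
No profile is a mutual best response for all players.

This game has no pure Nash equilibrium.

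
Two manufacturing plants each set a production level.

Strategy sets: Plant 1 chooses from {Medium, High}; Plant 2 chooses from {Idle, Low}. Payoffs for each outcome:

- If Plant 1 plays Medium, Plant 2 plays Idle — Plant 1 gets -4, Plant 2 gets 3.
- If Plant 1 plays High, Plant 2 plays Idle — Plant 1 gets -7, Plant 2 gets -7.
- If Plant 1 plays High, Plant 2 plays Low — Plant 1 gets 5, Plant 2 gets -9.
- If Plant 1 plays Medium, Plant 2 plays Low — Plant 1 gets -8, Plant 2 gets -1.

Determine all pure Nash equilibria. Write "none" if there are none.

(Medium, Idle): Plant 1 gets -4, best alternative -7; Plant 2 gets 3, best alternative -1. No profitable deviation — NE.
(Medium, Low): Plant 1 can switch to High (-8 → 5). Not NE.
(High, Idle): Plant 1 can switch to Medium (-7 → -4). Not NE.
(High, Low): Plant 2 can switch to Idle (-9 → -7). Not NE.

(Medium, Idle)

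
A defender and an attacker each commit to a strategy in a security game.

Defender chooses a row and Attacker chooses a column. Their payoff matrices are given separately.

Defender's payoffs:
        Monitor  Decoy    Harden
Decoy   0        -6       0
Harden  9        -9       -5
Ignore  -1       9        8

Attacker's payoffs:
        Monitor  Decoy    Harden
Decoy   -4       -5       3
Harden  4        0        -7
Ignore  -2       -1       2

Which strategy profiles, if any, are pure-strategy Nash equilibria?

The pure Nash equilibria are (Harden, Monitor) and (Ignore, Harden).

Mark each player's best response to every combination of opponents' strategies; a profile where every player is best-responding is a pure Nash equilibrium.
Defender against Monitor: payoffs 0, 9, -1 → best response Harden.
Defender against Decoy: payoffs -6, -9, 9 → best response Ignore.
Defender against Harden: payoffs 0, -5, 8 → best response Ignore.
Attacker against Decoy: payoffs -4, -5, 3 → best response Harden.
Attacker against Harden: payoffs 4, 0, -7 → best response Monitor.
Attacker against Ignore: payoffs -2, -1, 2 → best response Harden.
Mutual best responses: (Harden, Monitor); (Ignore, Harden).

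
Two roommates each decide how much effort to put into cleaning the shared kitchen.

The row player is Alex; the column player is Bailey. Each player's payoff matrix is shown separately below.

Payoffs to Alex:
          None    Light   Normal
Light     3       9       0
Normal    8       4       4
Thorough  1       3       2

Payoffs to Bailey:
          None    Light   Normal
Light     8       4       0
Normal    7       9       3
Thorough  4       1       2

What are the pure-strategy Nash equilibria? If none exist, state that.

There is no pure-strategy Nash equilibrium.

Alex against None: payoffs 3, 8, 1 → best response Normal.
Alex against Light: payoffs 9, 4, 3 → best response Light.
Alex against Normal: payoffs 0, 4, 2 → best response Normal.
Bailey against Light: payoffs 8, 4, 0 → best response None.
Bailey against Normal: payoffs 7, 9, 3 → best response Light.
Bailey against Thorough: payoffs 4, 1, 2 → best response None.
No profile is a mutual best response for all players.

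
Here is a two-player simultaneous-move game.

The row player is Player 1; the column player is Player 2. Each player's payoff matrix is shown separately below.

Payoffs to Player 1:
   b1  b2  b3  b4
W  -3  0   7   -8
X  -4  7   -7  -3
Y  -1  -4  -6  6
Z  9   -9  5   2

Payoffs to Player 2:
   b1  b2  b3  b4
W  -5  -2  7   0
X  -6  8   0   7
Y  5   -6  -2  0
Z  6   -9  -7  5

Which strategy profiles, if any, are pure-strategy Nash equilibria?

For each player, find the best response to each opponent profile; mutual best responses are the pure NE.
Player 1 against b1: payoffs -3, -4, -1, 9 → best response Z.
Player 1 against b2: payoffs 0, 7, -4, -9 → best response X.
Player 1 against b3: payoffs 7, -7, -6, 5 → best response W.
Player 1 against b4: payoffs -8, -3, 6, 2 → best response Y.
Player 2 against W: payoffs -5, -2, 7, 0 → best response b3.
Player 2 against X: payoffs -6, 8, 0, 7 → best response b2.
Player 2 against Y: payoffs 5, -6, -2, 0 → best response b1.
Player 2 against Z: payoffs 6, -9, -7, 5 → best response b1.
Mutual best responses: (W, b3); (X, b2); (Z, b1).

Pure-strategy Nash equilibria: (W, b3); (X, b2); (Z, b1)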